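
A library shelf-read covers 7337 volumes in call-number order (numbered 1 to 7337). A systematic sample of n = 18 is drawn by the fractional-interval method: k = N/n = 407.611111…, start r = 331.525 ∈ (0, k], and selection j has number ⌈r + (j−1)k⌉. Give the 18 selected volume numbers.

j=1: r + 0k = 331.525 → ⌈·⌉ = 332
j=2: r + 1k = 739.136111… → ⌈·⌉ = 740
j=3: r + 2k = 1146.747222… → ⌈·⌉ = 1147
j=4: r + 3k = 1554.358333… → ⌈·⌉ = 1555
j=5: r + 4k = 1961.969444… → ⌈·⌉ = 1962
j=6: r + 5k = 2369.580555… → ⌈·⌉ = 2370
j=7: r + 6k = 2777.191666… → ⌈·⌉ = 2778
j=8: r + 7k = 3184.802777… → ⌈·⌉ = 3185
j=9: r + 8k = 3592.413888… → ⌈·⌉ = 3593
j=10: r + 9k = 4000.025 → ⌈·⌉ = 4001
j=11: r + 10k = 4407.636111… → ⌈·⌉ = 4408
j=12: r + 11k = 4815.247222… → ⌈·⌉ = 4816
j=13: r + 12k = 5222.858333… → ⌈·⌉ = 5223
j=14: r + 13k = 5630.469444… → ⌈·⌉ = 5631
j=15: r + 14k = 6038.080555… → ⌈·⌉ = 6039
j=16: r + 15k = 6445.691666… → ⌈·⌉ = 6446
j=17: r + 16k = 6853.302777… → ⌈·⌉ = 6854
j=18: r + 17k = 7260.913888… → ⌈·⌉ = 7261

332, 740, 1147, 1555, 1962, 2370, 2778, 3185, 3593, 4001, 4408, 4816, 5223, 5631, 6039, 6446, 6854, 7261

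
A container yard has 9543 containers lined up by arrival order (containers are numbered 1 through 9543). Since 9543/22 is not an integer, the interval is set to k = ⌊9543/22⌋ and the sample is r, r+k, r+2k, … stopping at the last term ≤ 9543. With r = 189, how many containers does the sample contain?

k = ⌊9543/22⌋ = 433
Achieved size = ⌊(9543 − 189)/433⌋ + 1 = ⌊9354/433⌋ + 1 = 21 + 1 = 22
(last selection: 189 + 21×433 = 9282 ≤ 9543; next would be 9715 > 9543)

22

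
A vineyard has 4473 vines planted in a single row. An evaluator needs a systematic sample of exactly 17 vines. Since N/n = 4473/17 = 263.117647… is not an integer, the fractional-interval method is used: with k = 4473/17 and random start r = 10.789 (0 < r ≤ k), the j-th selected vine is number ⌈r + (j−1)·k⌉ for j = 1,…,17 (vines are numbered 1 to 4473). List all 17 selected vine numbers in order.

11, 274, 538, 801, 1064, 1327, 1590, 1853, 2116, 2379, 2642, 2906, 3169, 3432, 3695, 3958, 4221

j=1: r + 0k = 10.789 → ⌈·⌉ = 11
j=2: r + 1k = 273.906647… → ⌈·⌉ = 274
j=3: r + 2k = 537.024294… → ⌈·⌉ = 538
j=4: r + 3k = 800.141941… → ⌈·⌉ = 801
j=5: r + 4k = 1063.259588… → ⌈·⌉ = 1064
j=6: r + 5k = 1326.377235… → ⌈·⌉ = 1327
j=7: r + 6k = 1589.494882… → ⌈·⌉ = 1590
j=8: r + 7k = 1852.612529… → ⌈·⌉ = 1853
j=9: r + 8k = 2115.730176… → ⌈·⌉ = 2116
j=10: r + 9k = 2378.847823… → ⌈·⌉ = 2379
j=11: r + 10k = 2641.965470… → ⌈·⌉ = 2642
j=12: r + 11k = 2905.083117… → ⌈·⌉ = 2906
j=13: r + 12k = 3168.200764… → ⌈·⌉ = 3169
j=14: r + 13k = 3431.318411… → ⌈·⌉ = 3432
j=15: r + 14k = 3694.436058… → ⌈·⌉ = 3695
j=16: r + 15k = 3957.553705… → ⌈·⌉ = 3958
j=17: r + 16k = 4220.671352… → ⌈·⌉ = 4221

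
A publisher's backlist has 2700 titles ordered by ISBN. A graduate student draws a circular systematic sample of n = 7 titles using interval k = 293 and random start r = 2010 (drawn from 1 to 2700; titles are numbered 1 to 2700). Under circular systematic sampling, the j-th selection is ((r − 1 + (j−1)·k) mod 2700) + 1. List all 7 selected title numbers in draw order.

2010, 2303, 2596, 189, 482, 775, 1068

Selection 1: 2010
Selection 2: 2010 + 293 = 2303
Selection 3: 2303 + 293 = 2596
Selection 4: 2596 + 293 = 2889 → 2889 − 2700 = 189
Selection 5: 189 + 293 = 482
Selection 6: 482 + 293 = 775
Selection 7: 775 + 293 = 1068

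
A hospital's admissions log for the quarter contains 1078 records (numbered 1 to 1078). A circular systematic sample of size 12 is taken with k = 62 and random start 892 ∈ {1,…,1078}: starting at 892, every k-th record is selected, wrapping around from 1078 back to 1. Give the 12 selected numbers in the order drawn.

Selection 1: 892
Selection 2: 892 + 62 = 954
Selection 3: 954 + 62 = 1016
Selection 4: 1016 + 62 = 1078
Selection 5: 1078 + 62 = 1140 → 1140 − 1078 = 62
Selection 6: 62 + 62 = 124
Selection 7: 124 + 62 = 186
Selection 8: 186 + 62 = 248
Selection 9: 248 + 62 = 310
Selection 10: 310 + 62 = 372
Selection 11: 372 + 62 = 434
Selection 12: 434 + 62 = 496

892, 954, 1016, 1078, 62, 124, 186, 248, 310, 372, 434, 496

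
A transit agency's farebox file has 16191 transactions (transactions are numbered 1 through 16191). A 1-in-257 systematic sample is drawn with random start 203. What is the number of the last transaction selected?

16137

k = 257
63rd selection = r + (63−1)·k = 203 + 62×257 = 203 + 15934 = 16137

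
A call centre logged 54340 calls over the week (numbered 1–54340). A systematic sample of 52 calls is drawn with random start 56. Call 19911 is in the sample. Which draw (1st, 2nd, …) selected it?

k = 54340/52 = 1045
position = (19911 − 56)/1045 + 1 = 19855/1045 + 1 = 19 + 1 = 20

20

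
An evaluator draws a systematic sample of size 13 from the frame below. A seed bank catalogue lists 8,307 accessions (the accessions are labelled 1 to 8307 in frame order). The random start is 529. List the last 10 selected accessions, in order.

k = N/n = 8307/13 = 639
4th selection = 529 + 3×639 = 2446
5th: 2446 + 639 = 3085
6th: 3085 + 639 = 3724
7th: 3724 + 639 = 4363
8th: 4363 + 639 = 5002
9th: 5002 + 639 = 5641
10th: 5641 + 639 = 6280
11th: 6280 + 639 = 6919
12th: 6919 + 639 = 7558
13th: 7558 + 639 = 8197

2446, 3085, 3724, 4363, 5002, 5641, 6280, 6919, 7558, 8197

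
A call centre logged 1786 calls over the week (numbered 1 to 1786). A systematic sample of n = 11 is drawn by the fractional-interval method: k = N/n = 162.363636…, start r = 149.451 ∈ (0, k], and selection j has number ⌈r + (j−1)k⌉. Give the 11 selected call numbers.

150, 312, 475, 637, 799, 962, 1124, 1286, 1449, 1611, 1774

j=1: r + 0k = 149.451 → ⌈·⌉ = 150
j=2: r + 1k = 311.814636… → ⌈·⌉ = 312
j=3: r + 2k = 474.178272… → ⌈·⌉ = 475
j=4: r + 3k = 636.541909… → ⌈·⌉ = 637
j=5: r + 4k = 798.905545… → ⌈·⌉ = 799
j=6: r + 5k = 961.269181… → ⌈·⌉ = 962
j=7: r + 6k = 1123.632818… → ⌈·⌉ = 1124
j=8: r + 7k = 1285.996454… → ⌈·⌉ = 1286
j=9: r + 8k = 1448.360090… → ⌈·⌉ = 1449
j=10: r + 9k = 1610.723727… → ⌈·⌉ = 1611
j=11: r + 10k = 1773.087363… → ⌈·⌉ = 1774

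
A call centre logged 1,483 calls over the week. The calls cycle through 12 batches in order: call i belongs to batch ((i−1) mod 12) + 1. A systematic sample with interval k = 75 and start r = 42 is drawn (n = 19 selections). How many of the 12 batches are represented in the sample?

Consecutive selections differ by k = 75, so their batch numbers differ by 75 mod 12 = 3.
gcd(75, 12) = 3, so the sample visits 12/3 = 4 distinct residues mod 12.
Start 42 is batch 6; the batches hit are 3, 6, 9, 12.

4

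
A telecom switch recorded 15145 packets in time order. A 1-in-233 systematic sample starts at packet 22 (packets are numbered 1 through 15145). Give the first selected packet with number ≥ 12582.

k = 233
Steps past start: ⌈(12582 − 22)/233⌉ = ⌈12560/233⌉ = 54
Selected packet: 22 + 54×233 = 12604

12604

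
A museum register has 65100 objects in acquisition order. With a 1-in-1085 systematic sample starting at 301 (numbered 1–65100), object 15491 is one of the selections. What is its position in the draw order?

k = 1085
position = (15491 − 301)/1085 + 1 = 15190/1085 + 1 = 14 + 1 = 15

15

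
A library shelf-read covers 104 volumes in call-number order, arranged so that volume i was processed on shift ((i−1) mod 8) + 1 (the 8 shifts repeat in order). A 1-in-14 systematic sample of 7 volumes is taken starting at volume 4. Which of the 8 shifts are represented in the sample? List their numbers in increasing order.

Consecutive selections differ by k = 14, so their shift numbers differ by 14 mod 8 = 6.
gcd(14, 8) = 2, so the sample visits 8/2 = 4 distinct residues mod 8.
Start 4 is shift 4; the shifts hit are 2, 4, 6, 8.

2, 4, 6, 8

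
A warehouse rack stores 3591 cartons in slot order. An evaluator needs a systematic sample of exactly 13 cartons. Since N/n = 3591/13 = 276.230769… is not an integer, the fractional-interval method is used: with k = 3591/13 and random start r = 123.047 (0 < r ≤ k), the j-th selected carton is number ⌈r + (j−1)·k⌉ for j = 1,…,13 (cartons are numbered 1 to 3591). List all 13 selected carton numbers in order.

124, 400, 676, 952, 1228, 1505, 1781, 2057, 2333, 2610, 2886, 3162, 3438

j=1: r + 0k = 123.047 → ⌈·⌉ = 124
j=2: r + 1k = 399.277769… → ⌈·⌉ = 400
j=3: r + 2k = 675.508538… → ⌈·⌉ = 676
j=4: r + 3k = 951.739307… → ⌈·⌉ = 952
j=5: r + 4k = 1227.970076… → ⌈·⌉ = 1228
j=6: r + 5k = 1504.200846… → ⌈·⌉ = 1505
j=7: r + 6k = 1780.431615… → ⌈·⌉ = 1781
j=8: r + 7k = 2056.662384… → ⌈·⌉ = 2057
j=9: r + 8k = 2332.893153… → ⌈·⌉ = 2333
j=10: r + 9k = 2609.123923… → ⌈·⌉ = 2610
j=11: r + 10k = 2885.354692… → ⌈·⌉ = 2886
j=12: r + 11k = 3161.585461… → ⌈·⌉ = 3162
j=13: r + 12k = 3437.816230… → ⌈·⌉ = 3438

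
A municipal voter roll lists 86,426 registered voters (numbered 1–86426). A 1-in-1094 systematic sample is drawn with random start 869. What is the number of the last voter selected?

86201

k = 1094
79th selection = r + (79−1)·k = 869 + 78×1094 = 869 + 85332 = 86201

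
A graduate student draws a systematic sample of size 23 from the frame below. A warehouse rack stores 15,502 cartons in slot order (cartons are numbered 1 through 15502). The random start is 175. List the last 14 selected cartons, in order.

6241, 6915, 7589, 8263, 8937, 9611, 10285, 10959, 11633, 12307, 12981, 13655, 14329, 15003

k = N/n = 15502/23 = 674
10th selection = 175 + 9×674 = 6241
11th: 6241 + 674 = 6915
12th: 6915 + 674 = 7589
13th: 7589 + 674 = 8263
14th: 8263 + 674 = 8937
15th: 8937 + 674 = 9611
16th: 9611 + 674 = 10285
17th: 10285 + 674 = 10959
18th: 10959 + 674 = 11633
19th: 11633 + 674 = 12307
20th: 12307 + 674 = 12981
21st: 12981 + 674 = 13655
22nd: 13655 + 674 = 14329
23rd: 14329 + 674 = 15003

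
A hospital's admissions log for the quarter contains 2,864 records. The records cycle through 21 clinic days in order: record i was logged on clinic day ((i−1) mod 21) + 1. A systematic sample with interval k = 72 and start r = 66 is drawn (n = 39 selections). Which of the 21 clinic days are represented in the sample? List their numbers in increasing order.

Consecutive selections differ by k = 72, so their clinic day numbers differ by 72 mod 21 = 9.
gcd(72, 21) = 3, so the sample visits 21/3 = 7 distinct residues mod 21.
Start 66 is clinic day 3; the clinic days hit are 3, 6, 9, 12, 15, 18, 21.

3, 6, 9, 12, 15, 18, 21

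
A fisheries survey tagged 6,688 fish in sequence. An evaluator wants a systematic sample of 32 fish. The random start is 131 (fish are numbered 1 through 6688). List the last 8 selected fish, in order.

k = N/n = 6688/32 = 209
25th selection = 131 + 24×209 = 5147
26th: 5147 + 209 = 5356
27th: 5356 + 209 = 5565
28th: 5565 + 209 = 5774
29th: 5774 + 209 = 5983
30th: 5983 + 209 = 6192
31st: 6192 + 209 = 6401
32nd: 6401 + 209 = 6610

5147, 5356, 5565, 5774, 5983, 6192, 6401, 6610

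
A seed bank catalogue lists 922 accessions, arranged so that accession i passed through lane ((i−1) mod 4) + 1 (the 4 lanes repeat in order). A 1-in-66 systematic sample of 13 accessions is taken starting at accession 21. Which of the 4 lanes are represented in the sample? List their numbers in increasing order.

Consecutive selections differ by k = 66, so their lane numbers differ by 66 mod 4 = 2.
gcd(66, 4) = 2, so the sample visits 4/2 = 2 distinct residues mod 4.
Start 21 is lane 1; the lanes hit are 1, 3.

1, 3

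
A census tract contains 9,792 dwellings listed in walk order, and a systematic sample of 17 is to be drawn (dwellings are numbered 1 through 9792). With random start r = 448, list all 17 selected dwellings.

448, 1024, 1600, 2176, 2752, 3328, 3904, 4480, 5056, 5632, 6208, 6784, 7360, 7936, 8512, 9088, 9664

k = N/n = 9792/17 = 576
dwelling 1: 448
dwelling 2: 448 + 576 = 1024
dwelling 3: 1024 + 576 = 1600
dwelling 4: 1600 + 576 = 2176
dwelling 5: 2176 + 576 = 2752
dwelling 6: 2752 + 576 = 3328
dwelling 7: 3328 + 576 = 3904
dwelling 8: 3904 + 576 = 4480
dwelling 9: 4480 + 576 = 5056
dwelling 10: 5056 + 576 = 5632
dwelling 11: 5632 + 576 = 6208
dwelling 12: 6208 + 576 = 6784
dwelling 13: 6784 + 576 = 7360
dwelling 14: 7360 + 576 = 7936
dwelling 15: 7936 + 576 = 8512
dwelling 16: 8512 + 576 = 9088
dwelling 17: 9088 + 576 = 9664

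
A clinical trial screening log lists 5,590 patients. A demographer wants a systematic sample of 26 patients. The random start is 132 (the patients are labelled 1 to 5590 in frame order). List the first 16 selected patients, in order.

k = N/n = 5590/26 = 215
patient 1: 132
patient 2: 132 + 215 = 347
patient 3: 347 + 215 = 562
patient 4: 562 + 215 = 777
patient 5: 777 + 215 = 992
patient 6: 992 + 215 = 1207
patient 7: 1207 + 215 = 1422
patient 8: 1422 + 215 = 1637
patient 9: 1637 + 215 = 1852
patient 10: 1852 + 215 = 2067
patient 11: 2067 + 215 = 2282
patient 12: 2282 + 215 = 2497
patient 13: 2497 + 215 = 2712
patient 14: 2712 + 215 = 2927
patient 15: 2927 + 215 = 3142
patient 16: 3142 + 215 = 3357

132, 347, 562, 777, 992, 1207, 1422, 1637, 1852, 2067, 2282, 2497, 2712, 2927, 3142, 3357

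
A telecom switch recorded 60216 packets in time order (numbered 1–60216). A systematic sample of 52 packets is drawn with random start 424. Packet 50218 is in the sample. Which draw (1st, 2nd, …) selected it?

k = 60216/52 = 1158
position = (50218 − 424)/1158 + 1 = 49794/1158 + 1 = 43 + 1 = 44

44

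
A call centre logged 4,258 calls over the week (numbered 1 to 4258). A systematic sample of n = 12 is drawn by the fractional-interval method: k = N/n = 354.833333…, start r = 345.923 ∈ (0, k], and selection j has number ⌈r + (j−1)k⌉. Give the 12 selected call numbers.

j=1: r + 0k = 345.923 → ⌈·⌉ = 346
j=2: r + 1k = 700.756333… → ⌈·⌉ = 701
j=3: r + 2k = 1055.589666… → ⌈·⌉ = 1056
j=4: r + 3k = 1410.423 → ⌈·⌉ = 1411
j=5: r + 4k = 1765.256333… → ⌈·⌉ = 1766
j=6: r + 5k = 2120.089666… → ⌈·⌉ = 2121
j=7: r + 6k = 2474.923 → ⌈·⌉ = 2475
j=8: r + 7k = 2829.756333… → ⌈·⌉ = 2830
j=9: r + 8k = 3184.589666… → ⌈·⌉ = 3185
j=10: r + 9k = 3539.423 → ⌈·⌉ = 3540
j=11: r + 10k = 3894.256333… → ⌈·⌉ = 3895
j=12: r + 11k = 4249.089666… → ⌈·⌉ = 4250

346, 701, 1056, 1411, 1766, 2121, 2475, 2830, 3185, 3540, 3895, 4250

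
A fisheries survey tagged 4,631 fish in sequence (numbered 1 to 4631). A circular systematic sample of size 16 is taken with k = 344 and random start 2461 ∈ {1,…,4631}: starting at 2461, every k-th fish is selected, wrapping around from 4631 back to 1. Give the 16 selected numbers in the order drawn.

2461, 2805, 3149, 3493, 3837, 4181, 4525, 238, 582, 926, 1270, 1614, 1958, 2302, 2646, 2990

Selection 1: 2461
Selection 2: 2461 + 344 = 2805
Selection 3: 2805 + 344 = 3149
Selection 4: 3149 + 344 = 3493
Selection 5: 3493 + 344 = 3837
Selection 6: 3837 + 344 = 4181
Selection 7: 4181 + 344 = 4525
Selection 8: 4525 + 344 = 4869 → 4869 − 4631 = 238
Selection 9: 238 + 344 = 582
Selection 10: 582 + 344 = 926
Selection 11: 926 + 344 = 1270
Selection 12: 1270 + 344 = 1614
Selection 13: 1614 + 344 = 1958
Selection 14: 1958 + 344 = 2302
Selection 15: 2302 + 344 = 2646
Selection 16: 2646 + 344 = 2990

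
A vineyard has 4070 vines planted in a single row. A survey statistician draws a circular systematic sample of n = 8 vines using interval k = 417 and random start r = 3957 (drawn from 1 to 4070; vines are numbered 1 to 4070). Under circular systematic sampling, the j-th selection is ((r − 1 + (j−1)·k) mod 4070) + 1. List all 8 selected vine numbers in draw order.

Selection 1: 3957
Selection 2: 3957 + 417 = 4374 → 4374 − 4070 = 304
Selection 3: 304 + 417 = 721
Selection 4: 721 + 417 = 1138
Selection 5: 1138 + 417 = 1555
Selection 6: 1555 + 417 = 1972
Selection 7: 1972 + 417 = 2389
Selection 8: 2389 + 417 = 2806

3957, 304, 721, 1138, 1555, 1972, 2389, 2806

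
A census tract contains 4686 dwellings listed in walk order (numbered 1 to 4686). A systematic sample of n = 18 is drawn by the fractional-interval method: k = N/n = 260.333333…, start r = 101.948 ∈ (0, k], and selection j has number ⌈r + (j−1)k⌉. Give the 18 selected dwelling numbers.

102, 363, 623, 883, 1144, 1404, 1664, 1925, 2185, 2445, 2706, 2966, 3226, 3487, 3747, 4007, 4268, 4528

j=1: r + 0k = 101.948 → ⌈·⌉ = 102
j=2: r + 1k = 362.281333… → ⌈·⌉ = 363
j=3: r + 2k = 622.614666… → ⌈·⌉ = 623
j=4: r + 3k = 882.948 → ⌈·⌉ = 883
j=5: r + 4k = 1143.281333… → ⌈·⌉ = 1144
j=6: r + 5k = 1403.614666… → ⌈·⌉ = 1404
j=7: r + 6k = 1663.948 → ⌈·⌉ = 1664
j=8: r + 7k = 1924.281333… → ⌈·⌉ = 1925
j=9: r + 8k = 2184.614666… → ⌈·⌉ = 2185
j=10: r + 9k = 2444.948 → ⌈·⌉ = 2445
j=11: r + 10k = 2705.281333… → ⌈·⌉ = 2706
j=12: r + 11k = 2965.614666… → ⌈·⌉ = 2966
j=13: r + 12k = 3225.948 → ⌈·⌉ = 3226
j=14: r + 13k = 3486.281333… → ⌈·⌉ = 3487
j=15: r + 14k = 3746.614666… → ⌈·⌉ = 3747
j=16: r + 15k = 4006.948 → ⌈·⌉ = 4007
j=17: r + 16k = 4267.281333… → ⌈·⌉ = 4268
j=18: r + 17k = 4527.614666… → ⌈·⌉ = 4528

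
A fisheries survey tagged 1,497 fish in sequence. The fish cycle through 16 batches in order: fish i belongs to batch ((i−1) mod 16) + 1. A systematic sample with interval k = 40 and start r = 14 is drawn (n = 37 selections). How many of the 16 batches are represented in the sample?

Consecutive selections differ by k = 40, so their batch numbers differ by 40 mod 16 = 8.
gcd(40, 16) = 8, so the sample visits 16/8 = 2 distinct residues mod 16.
Start 14 is batch 14; the batches hit are 6, 14.

2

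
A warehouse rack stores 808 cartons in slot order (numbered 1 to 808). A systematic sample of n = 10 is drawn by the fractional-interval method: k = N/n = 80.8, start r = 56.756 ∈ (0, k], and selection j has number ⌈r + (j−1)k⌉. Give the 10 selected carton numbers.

57, 138, 219, 300, 380, 461, 542, 623, 704, 784

j=1: r + 0k = 56.756 → ⌈·⌉ = 57
j=2: r + 1k = 137.556 → ⌈·⌉ = 138
j=3: r + 2k = 218.356 → ⌈·⌉ = 219
j=4: r + 3k = 299.156 → ⌈·⌉ = 300
j=5: r + 4k = 379.956 → ⌈·⌉ = 380
j=6: r + 5k = 460.756 → ⌈·⌉ = 461
j=7: r + 6k = 541.556 → ⌈·⌉ = 542
j=8: r + 7k = 622.356 → ⌈·⌉ = 623
j=9: r + 8k = 703.156 → ⌈·⌉ = 704
j=10: r + 9k = 783.956 → ⌈·⌉ = 784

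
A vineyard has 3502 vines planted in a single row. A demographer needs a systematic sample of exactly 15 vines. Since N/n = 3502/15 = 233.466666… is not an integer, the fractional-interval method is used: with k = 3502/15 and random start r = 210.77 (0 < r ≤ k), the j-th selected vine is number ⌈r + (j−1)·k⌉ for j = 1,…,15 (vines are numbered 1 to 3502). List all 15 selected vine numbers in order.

211, 445, 678, 912, 1145, 1379, 1612, 1846, 2079, 2312, 2546, 2779, 3013, 3246, 3480

j=1: r + 0k = 210.77 → ⌈·⌉ = 211
j=2: r + 1k = 444.236666… → ⌈·⌉ = 445
j=3: r + 2k = 677.703333… → ⌈·⌉ = 678
j=4: r + 3k = 911.17 → ⌈·⌉ = 912
j=5: r + 4k = 1144.636666… → ⌈·⌉ = 1145
j=6: r + 5k = 1378.103333… → ⌈·⌉ = 1379
j=7: r + 6k = 1611.57 → ⌈·⌉ = 1612
j=8: r + 7k = 1845.036666… → ⌈·⌉ = 1846
j=9: r + 8k = 2078.503333… → ⌈·⌉ = 2079
j=10: r + 9k = 2311.97 → ⌈·⌉ = 2312
j=11: r + 10k = 2545.436666… → ⌈·⌉ = 2546
j=12: r + 11k = 2778.903333… → ⌈·⌉ = 2779
j=13: r + 12k = 3012.37 → ⌈·⌉ = 3013
j=14: r + 13k = 3245.836666… → ⌈·⌉ = 3246
j=15: r + 14k = 3479.303333… → ⌈·⌉ = 3480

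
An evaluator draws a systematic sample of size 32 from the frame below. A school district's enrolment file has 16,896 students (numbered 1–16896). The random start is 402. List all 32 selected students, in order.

402, 930, 1458, 1986, 2514, 3042, 3570, 4098, 4626, 5154, 5682, 6210, 6738, 7266, 7794, 8322, 8850, 9378, 9906, 10434, 10962, 11490, 12018, 12546, 13074, 13602, 14130, 14658, 15186, 15714, 16242, 16770

k = N/n = 16896/32 = 528
student 1: 402
student 2: 402 + 528 = 930
student 3: 930 + 528 = 1458
student 4: 1458 + 528 = 1986
student 5: 1986 + 528 = 2514
student 6: 2514 + 528 = 3042
student 7: 3042 + 528 = 3570
student 8: 3570 + 528 = 4098
student 9: 4098 + 528 = 4626
student 10: 4626 + 528 = 5154
student 11: 5154 + 528 = 5682
student 12: 5682 + 528 = 6210
student 13: 6210 + 528 = 6738
student 14: 6738 + 528 = 7266
student 15: 7266 + 528 = 7794
student 16: 7794 + 528 = 8322
student 17: 8322 + 528 = 8850
student 18: 8850 + 528 = 9378
student 19: 9378 + 528 = 9906
student 20: 9906 + 528 = 10434
student 21: 10434 + 528 = 10962
student 22: 10962 + 528 = 11490
student 23: 11490 + 528 = 12018
student 24: 12018 + 528 = 12546
student 25: 12546 + 528 = 13074
student 26: 13074 + 528 = 13602
student 27: 13602 + 528 = 14130
student 28: 14130 + 528 = 14658
student 29: 14658 + 528 = 15186
student 30: 15186 + 528 = 15714
student 31: 15714 + 528 = 16242
student 32: 16242 + 528 = 16770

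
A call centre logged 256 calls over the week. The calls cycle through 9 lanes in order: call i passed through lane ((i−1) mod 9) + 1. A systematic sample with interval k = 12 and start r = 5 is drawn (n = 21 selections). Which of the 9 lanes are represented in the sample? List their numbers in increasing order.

Consecutive selections differ by k = 12, so their lane numbers differ by 12 mod 9 = 3.
gcd(12, 9) = 3, so the sample visits 9/3 = 3 distinct residues mod 9.
Start 5 is lane 5; the lanes hit are 2, 5, 8.

2, 5, 8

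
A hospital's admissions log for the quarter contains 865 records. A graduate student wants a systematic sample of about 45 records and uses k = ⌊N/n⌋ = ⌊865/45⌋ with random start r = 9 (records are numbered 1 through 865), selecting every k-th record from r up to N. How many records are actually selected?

k = ⌊865/45⌋ = 19
Achieved size = ⌊(865 − 9)/19⌋ + 1 = ⌊856/19⌋ + 1 = 45 + 1 = 46
(last selection: 9 + 45×19 = 864 ≤ 865; next would be 883 > 865)

46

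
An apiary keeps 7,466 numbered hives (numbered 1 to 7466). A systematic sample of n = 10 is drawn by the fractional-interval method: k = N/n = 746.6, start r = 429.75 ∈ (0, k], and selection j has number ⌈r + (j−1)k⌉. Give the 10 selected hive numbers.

430, 1177, 1923, 2670, 3417, 4163, 4910, 5656, 6403, 7150

j=1: r + 0k = 429.75 → ⌈·⌉ = 430
j=2: r + 1k = 1176.35 → ⌈·⌉ = 1177
j=3: r + 2k = 1922.95 → ⌈·⌉ = 1923
j=4: r + 3k = 2669.55 → ⌈·⌉ = 2670
j=5: r + 4k = 3416.15 → ⌈·⌉ = 3417
j=6: r + 5k = 4162.75 → ⌈·⌉ = 4163
j=7: r + 6k = 4909.35 → ⌈·⌉ = 4910
j=8: r + 7k = 5655.95 → ⌈·⌉ = 5656
j=9: r + 8k = 6402.55 → ⌈·⌉ = 6403
j=10: r + 9k = 7149.15 → ⌈·⌉ = 7150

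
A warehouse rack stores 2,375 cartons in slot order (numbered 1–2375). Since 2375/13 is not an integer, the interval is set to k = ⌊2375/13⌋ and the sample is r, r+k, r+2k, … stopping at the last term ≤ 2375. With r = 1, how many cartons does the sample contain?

14

k = ⌊2375/13⌋ = 182
Achieved size = ⌊(2375 − 1)/182⌋ + 1 = ⌊2374/182⌋ + 1 = 13 + 1 = 14
(last selection: 1 + 13×182 = 2367 ≤ 2375; next would be 2549 > 2375)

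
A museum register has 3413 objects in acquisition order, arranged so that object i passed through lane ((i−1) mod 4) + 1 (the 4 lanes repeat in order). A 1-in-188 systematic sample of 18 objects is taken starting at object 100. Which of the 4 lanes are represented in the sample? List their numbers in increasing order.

Consecutive selections differ by k = 188, so their lane numbers differ by 188 mod 4 = 0.
gcd(188, 4) = 4, so the sample visits 4/4 = 1 distinct residues mod 4.
Start 100 is lane 4; the lanes hit are 4.

4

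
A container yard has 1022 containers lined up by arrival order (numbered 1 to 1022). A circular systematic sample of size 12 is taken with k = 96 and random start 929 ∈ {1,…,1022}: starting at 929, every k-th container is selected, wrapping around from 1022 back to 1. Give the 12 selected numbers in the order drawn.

929, 3, 99, 195, 291, 387, 483, 579, 675, 771, 867, 963

Selection 1: 929
Selection 2: 929 + 96 = 1025 → 1025 − 1022 = 3
Selection 3: 3 + 96 = 99
Selection 4: 99 + 96 = 195
Selection 5: 195 + 96 = 291
Selection 6: 291 + 96 = 387
Selection 7: 387 + 96 = 483
Selection 8: 483 + 96 = 579
Selection 9: 579 + 96 = 675
Selection 10: 675 + 96 = 771
Selection 11: 771 + 96 = 867
Selection 12: 867 + 96 = 963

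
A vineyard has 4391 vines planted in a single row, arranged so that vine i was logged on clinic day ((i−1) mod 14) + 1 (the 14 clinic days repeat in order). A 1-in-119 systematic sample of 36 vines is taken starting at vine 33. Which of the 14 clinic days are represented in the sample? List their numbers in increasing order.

Consecutive selections differ by k = 119, so their clinic day numbers differ by 119 mod 14 = 7.
gcd(119, 14) = 7, so the sample visits 14/7 = 2 distinct residues mod 14.
Start 33 is clinic day 5; the clinic days hit are 5, 12.

5, 12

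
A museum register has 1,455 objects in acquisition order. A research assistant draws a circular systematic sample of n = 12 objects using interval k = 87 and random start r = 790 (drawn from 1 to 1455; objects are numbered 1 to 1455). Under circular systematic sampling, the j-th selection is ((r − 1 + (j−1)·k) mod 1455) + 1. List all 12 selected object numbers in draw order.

Selection 1: 790
Selection 2: 790 + 87 = 877
Selection 3: 877 + 87 = 964
Selection 4: 964 + 87 = 1051
Selection 5: 1051 + 87 = 1138
Selection 6: 1138 + 87 = 1225
Selection 7: 1225 + 87 = 1312
Selection 8: 1312 + 87 = 1399
Selection 9: 1399 + 87 = 1486 → 1486 − 1455 = 31
Selection 10: 31 + 87 = 118
Selection 11: 118 + 87 = 205
Selection 12: 205 + 87 = 292

790, 877, 964, 1051, 1138, 1225, 1312, 1399, 31, 118, 205, 292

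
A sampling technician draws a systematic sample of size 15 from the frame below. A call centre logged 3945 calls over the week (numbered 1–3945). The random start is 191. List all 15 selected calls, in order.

k = N/n = 3945/15 = 263
call 1: 191
call 2: 191 + 263 = 454
call 3: 454 + 263 = 717
call 4: 717 + 263 = 980
call 5: 980 + 263 = 1243
call 6: 1243 + 263 = 1506
call 7: 1506 + 263 = 1769
call 8: 1769 + 263 = 2032
call 9: 2032 + 263 = 2295
call 10: 2295 + 263 = 2558
call 11: 2558 + 263 = 2821
call 12: 2821 + 263 = 3084
call 13: 3084 + 263 = 3347
call 14: 3347 + 263 = 3610
call 15: 3610 + 263 = 3873

191, 454, 717, 980, 1243, 1506, 1769, 2032, 2295, 2558, 2821, 3084, 3347, 3610, 3873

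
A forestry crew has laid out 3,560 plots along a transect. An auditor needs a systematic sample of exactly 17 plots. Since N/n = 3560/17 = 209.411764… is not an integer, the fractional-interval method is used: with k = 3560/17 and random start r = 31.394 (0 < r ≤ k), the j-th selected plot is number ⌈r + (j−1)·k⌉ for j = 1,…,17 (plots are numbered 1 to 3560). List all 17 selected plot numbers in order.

32, 241, 451, 660, 870, 1079, 1288, 1498, 1707, 1917, 2126, 2335, 2545, 2754, 2964, 3173, 3382

j=1: r + 0k = 31.394 → ⌈·⌉ = 32
j=2: r + 1k = 240.805764… → ⌈·⌉ = 241
j=3: r + 2k = 450.217529… → ⌈·⌉ = 451
j=4: r + 3k = 659.629294… → ⌈·⌉ = 660
j=5: r + 4k = 869.041058… → ⌈·⌉ = 870
j=6: r + 5k = 1078.452823… → ⌈·⌉ = 1079
j=7: r + 6k = 1287.864588… → ⌈·⌉ = 1288
j=8: r + 7k = 1497.276352… → ⌈·⌉ = 1498
j=9: r + 8k = 1706.688117… → ⌈·⌉ = 1707
j=10: r + 9k = 1916.099882… → ⌈·⌉ = 1917
j=11: r + 10k = 2125.511647… → ⌈·⌉ = 2126
j=12: r + 11k = 2334.923411… → ⌈·⌉ = 2335
j=13: r + 12k = 2544.335176… → ⌈·⌉ = 2545
j=14: r + 13k = 2753.746941… → ⌈·⌉ = 2754
j=15: r + 14k = 2963.158705… → ⌈·⌉ = 2964
j=16: r + 15k = 3172.570470… → ⌈·⌉ = 3173
j=17: r + 16k = 3381.982235… → ⌈·⌉ = 3382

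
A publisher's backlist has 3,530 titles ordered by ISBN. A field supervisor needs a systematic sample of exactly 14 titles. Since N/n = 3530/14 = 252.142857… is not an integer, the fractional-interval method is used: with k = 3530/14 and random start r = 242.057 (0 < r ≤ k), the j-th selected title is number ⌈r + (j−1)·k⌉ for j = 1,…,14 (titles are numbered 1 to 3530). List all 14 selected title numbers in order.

j=1: r + 0k = 242.057 → ⌈·⌉ = 243
j=2: r + 1k = 494.199857… → ⌈·⌉ = 495
j=3: r + 2k = 746.342714… → ⌈·⌉ = 747
j=4: r + 3k = 998.485571… → ⌈·⌉ = 999
j=5: r + 4k = 1250.628428… → ⌈·⌉ = 1251
j=6: r + 5k = 1502.771285… → ⌈·⌉ = 1503
j=7: r + 6k = 1754.914142… → ⌈·⌉ = 1755
j=8: r + 7k = 2007.057 → ⌈·⌉ = 2008
j=9: r + 8k = 2259.199857… → ⌈·⌉ = 2260
j=10: r + 9k = 2511.342714… → ⌈·⌉ = 2512
j=11: r + 10k = 2763.485571… → ⌈·⌉ = 2764
j=12: r + 11k = 3015.628428… → ⌈·⌉ = 3016
j=13: r + 12k = 3267.771285… → ⌈·⌉ = 3268
j=14: r + 13k = 3519.914142… → ⌈·⌉ = 3520

243, 495, 747, 999, 1251, 1503, 1755, 2008, 2260, 2512, 2764, 3016, 3268, 3520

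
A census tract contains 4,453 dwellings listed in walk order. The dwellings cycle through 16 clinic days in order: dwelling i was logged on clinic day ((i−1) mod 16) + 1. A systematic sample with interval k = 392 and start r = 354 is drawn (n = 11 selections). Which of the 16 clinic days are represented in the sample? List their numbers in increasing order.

Consecutive selections differ by k = 392, so their clinic day numbers differ by 392 mod 16 = 8.
gcd(392, 16) = 8, so the sample visits 16/8 = 2 distinct residues mod 16.
Start 354 is clinic day 2; the clinic days hit are 2, 10.

2, 10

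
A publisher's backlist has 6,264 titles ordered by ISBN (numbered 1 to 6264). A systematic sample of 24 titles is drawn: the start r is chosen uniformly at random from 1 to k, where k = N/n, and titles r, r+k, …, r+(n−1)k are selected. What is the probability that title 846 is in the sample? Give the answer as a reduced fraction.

k = 6264/24 = 261.
Title 846 is selected iff r ≡ 846 (mod 261); exactly one such r in {1,…,261}.
Inclusion probability = 1/261.

1/261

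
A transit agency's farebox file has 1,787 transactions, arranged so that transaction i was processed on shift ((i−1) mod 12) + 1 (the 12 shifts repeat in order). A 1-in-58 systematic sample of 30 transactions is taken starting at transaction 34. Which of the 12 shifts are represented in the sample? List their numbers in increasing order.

Consecutive selections differ by k = 58, so their shift numbers differ by 58 mod 12 = 10.
gcd(58, 12) = 2, so the sample visits 12/2 = 6 distinct residues mod 12.
Start 34 is shift 10; the shifts hit are 2, 4, 6, 8, 10, 12.

2, 4, 6, 8, 10, 12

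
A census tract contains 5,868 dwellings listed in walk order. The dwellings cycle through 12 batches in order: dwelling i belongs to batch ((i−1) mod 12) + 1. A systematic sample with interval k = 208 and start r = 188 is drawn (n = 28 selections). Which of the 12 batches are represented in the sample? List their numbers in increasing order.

Consecutive selections differ by k = 208, so their batch numbers differ by 208 mod 12 = 4.
gcd(208, 12) = 4, so the sample visits 12/4 = 3 distinct residues mod 12.
Start 188 is batch 8; the batches hit are 4, 8, 12.

4, 8, 12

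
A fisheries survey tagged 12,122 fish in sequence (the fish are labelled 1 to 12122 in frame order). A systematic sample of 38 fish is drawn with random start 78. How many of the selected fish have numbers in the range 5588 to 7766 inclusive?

k = 12122/38 = 319
First selection ≥ 5588: 78 + ⌈(5588−78)/319⌉·319 = 78 + 18×319 = 5820
Last selection ≤ 7766: 78 + ⌊(7766−78)/319⌋·319 = 78 + 24×319 = 7734
Count = 24 − 18 + 1 = 7

7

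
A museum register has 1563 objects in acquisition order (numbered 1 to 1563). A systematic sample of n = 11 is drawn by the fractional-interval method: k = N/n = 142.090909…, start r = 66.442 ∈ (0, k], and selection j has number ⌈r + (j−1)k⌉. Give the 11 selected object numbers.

67, 209, 351, 493, 635, 777, 919, 1062, 1204, 1346, 1488

j=1: r + 0k = 66.442 → ⌈·⌉ = 67
j=2: r + 1k = 208.532909… → ⌈·⌉ = 209
j=3: r + 2k = 350.623818… → ⌈·⌉ = 351
j=4: r + 3k = 492.714727… → ⌈·⌉ = 493
j=5: r + 4k = 634.805636… → ⌈·⌉ = 635
j=6: r + 5k = 776.896545… → ⌈·⌉ = 777
j=7: r + 6k = 918.987454… → ⌈·⌉ = 919
j=8: r + 7k = 1061.078363… → ⌈·⌉ = 1062
j=9: r + 8k = 1203.169272… → ⌈·⌉ = 1204
j=10: r + 9k = 1345.260181… → ⌈·⌉ = 1346
j=11: r + 10k = 1487.351090… → ⌈·⌉ = 1488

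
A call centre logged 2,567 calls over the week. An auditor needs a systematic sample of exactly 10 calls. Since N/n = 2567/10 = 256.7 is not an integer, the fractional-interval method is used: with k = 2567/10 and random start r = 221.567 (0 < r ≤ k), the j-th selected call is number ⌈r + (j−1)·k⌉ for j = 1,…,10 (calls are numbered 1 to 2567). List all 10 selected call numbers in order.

j=1: r + 0k = 221.567 → ⌈·⌉ = 222
j=2: r + 1k = 478.267 → ⌈·⌉ = 479
j=3: r + 2k = 734.967 → ⌈·⌉ = 735
j=4: r + 3k = 991.667 → ⌈·⌉ = 992
j=5: r + 4k = 1248.367 → ⌈·⌉ = 1249
j=6: r + 5k = 1505.067 → ⌈·⌉ = 1506
j=7: r + 6k = 1761.767 → ⌈·⌉ = 1762
j=8: r + 7k = 2018.467 → ⌈·⌉ = 2019
j=9: r + 8k = 2275.167 → ⌈·⌉ = 2276
j=10: r + 9k = 2531.867 → ⌈·⌉ = 2532

222, 479, 735, 992, 1249, 1506, 1762, 2019, 2276, 2532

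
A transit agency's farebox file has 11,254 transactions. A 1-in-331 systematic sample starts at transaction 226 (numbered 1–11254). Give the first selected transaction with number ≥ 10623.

k = 331
Steps past start: ⌈(10623 − 226)/331⌉ = ⌈10397/331⌉ = 32
Selected transaction: 226 + 32×331 = 10818

10818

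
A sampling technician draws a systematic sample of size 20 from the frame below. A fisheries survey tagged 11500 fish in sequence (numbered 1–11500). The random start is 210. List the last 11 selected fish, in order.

5385, 5960, 6535, 7110, 7685, 8260, 8835, 9410, 9985, 10560, 11135

k = N/n = 11500/20 = 575
10th selection = 210 + 9×575 = 5385
11th: 5385 + 575 = 5960
12th: 5960 + 575 = 6535
13th: 6535 + 575 = 7110
14th: 7110 + 575 = 7685
15th: 7685 + 575 = 8260
16th: 8260 + 575 = 8835
17th: 8835 + 575 = 9410
18th: 9410 + 575 = 9985
19th: 9985 + 575 = 10560
20th: 10560 + 575 = 11135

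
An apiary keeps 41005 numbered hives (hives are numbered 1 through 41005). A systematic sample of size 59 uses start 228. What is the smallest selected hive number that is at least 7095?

k = 41005/59 = 695
Steps past start: ⌈(7095 − 228)/695⌉ = ⌈6867/695⌉ = 10
Selected hive: 228 + 10×695 = 7178

7178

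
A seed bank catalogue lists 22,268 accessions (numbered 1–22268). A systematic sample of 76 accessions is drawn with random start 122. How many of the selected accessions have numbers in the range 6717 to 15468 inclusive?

k = 22268/76 = 293
First selection ≥ 6717: 122 + ⌈(6717−122)/293⌉·293 = 122 + 23×293 = 6861
Last selection ≤ 15468: 122 + ⌊(15468−122)/293⌋·293 = 122 + 52×293 = 15358
Count = 52 − 23 + 1 = 30

30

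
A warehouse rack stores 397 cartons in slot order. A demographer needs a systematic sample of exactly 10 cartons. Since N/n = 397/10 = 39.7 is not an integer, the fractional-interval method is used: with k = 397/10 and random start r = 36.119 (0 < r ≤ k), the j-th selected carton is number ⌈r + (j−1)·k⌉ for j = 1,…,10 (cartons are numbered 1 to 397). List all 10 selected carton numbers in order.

j=1: r + 0k = 36.119 → ⌈·⌉ = 37
j=2: r + 1k = 75.819 → ⌈·⌉ = 76
j=3: r + 2k = 115.519 → ⌈·⌉ = 116
j=4: r + 3k = 155.219 → ⌈·⌉ = 156
j=5: r + 4k = 194.919 → ⌈·⌉ = 195
j=6: r + 5k = 234.619 → ⌈·⌉ = 235
j=7: r + 6k = 274.319 → ⌈·⌉ = 275
j=8: r + 7k = 314.019 → ⌈·⌉ = 315
j=9: r + 8k = 353.719 → ⌈·⌉ = 354
j=10: r + 9k = 393.419 → ⌈·⌉ = 394

37, 76, 116, 156, 195, 235, 275, 315, 354, 394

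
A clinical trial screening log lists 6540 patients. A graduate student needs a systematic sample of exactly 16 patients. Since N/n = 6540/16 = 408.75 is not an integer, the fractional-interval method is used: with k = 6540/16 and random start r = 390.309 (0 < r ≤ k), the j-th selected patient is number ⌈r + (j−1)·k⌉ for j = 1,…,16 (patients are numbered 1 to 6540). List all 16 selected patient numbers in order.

391, 800, 1208, 1617, 2026, 2435, 2843, 3252, 3661, 4070, 4478, 4887, 5296, 5705, 6113, 6522

j=1: r + 0k = 390.309 → ⌈·⌉ = 391
j=2: r + 1k = 799.059 → ⌈·⌉ = 800
j=3: r + 2k = 1207.809 → ⌈·⌉ = 1208
j=4: r + 3k = 1616.559 → ⌈·⌉ = 1617
j=5: r + 4k = 2025.309 → ⌈·⌉ = 2026
j=6: r + 5k = 2434.059 → ⌈·⌉ = 2435
j=7: r + 6k = 2842.809 → ⌈·⌉ = 2843
j=8: r + 7k = 3251.559 → ⌈·⌉ = 3252
j=9: r + 8k = 3660.309 → ⌈·⌉ = 3661
j=10: r + 9k = 4069.059 → ⌈·⌉ = 4070
j=11: r + 10k = 4477.809 → ⌈·⌉ = 4478
j=12: r + 11k = 4886.559 → ⌈·⌉ = 4887
j=13: r + 12k = 5295.309 → ⌈·⌉ = 5296
j=14: r + 13k = 5704.059 → ⌈·⌉ = 5705
j=15: r + 14k = 6112.809 → ⌈·⌉ = 6113
j=16: r + 15k = 6521.559 → ⌈·⌉ = 6522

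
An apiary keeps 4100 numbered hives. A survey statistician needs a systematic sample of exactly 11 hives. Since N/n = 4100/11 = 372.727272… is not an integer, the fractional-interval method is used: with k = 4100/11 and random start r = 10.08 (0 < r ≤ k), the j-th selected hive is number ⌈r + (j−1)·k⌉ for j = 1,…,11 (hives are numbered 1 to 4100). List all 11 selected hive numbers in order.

j=1: r + 0k = 10.08 → ⌈·⌉ = 11
j=2: r + 1k = 382.807272… → ⌈·⌉ = 383
j=3: r + 2k = 755.534545… → ⌈·⌉ = 756
j=4: r + 3k = 1128.261818… → ⌈·⌉ = 1129
j=5: r + 4k = 1500.989090… → ⌈·⌉ = 1501
j=6: r + 5k = 1873.716363… → ⌈·⌉ = 1874
j=7: r + 6k = 2246.443636… → ⌈·⌉ = 2247
j=8: r + 7k = 2619.170909… → ⌈·⌉ = 2620
j=9: r + 8k = 2991.898181… → ⌈·⌉ = 2992
j=10: r + 9k = 3364.625454… → ⌈·⌉ = 3365
j=11: r + 10k = 3737.352727… → ⌈·⌉ = 3738

11, 383, 756, 1129, 1501, 1874, 2247, 2620, 2992, 3365, 3738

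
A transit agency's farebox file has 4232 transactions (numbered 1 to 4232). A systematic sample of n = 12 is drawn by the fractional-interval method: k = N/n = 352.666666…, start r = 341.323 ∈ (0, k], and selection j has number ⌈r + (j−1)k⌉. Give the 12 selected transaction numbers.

342, 694, 1047, 1400, 1752, 2105, 2458, 2810, 3163, 3516, 3868, 4221

j=1: r + 0k = 341.323 → ⌈·⌉ = 342
j=2: r + 1k = 693.989666… → ⌈·⌉ = 694
j=3: r + 2k = 1046.656333… → ⌈·⌉ = 1047
j=4: r + 3k = 1399.323 → ⌈·⌉ = 1400
j=5: r + 4k = 1751.989666… → ⌈·⌉ = 1752
j=6: r + 5k = 2104.656333… → ⌈·⌉ = 2105
j=7: r + 6k = 2457.323 → ⌈·⌉ = 2458
j=8: r + 7k = 2809.989666… → ⌈·⌉ = 2810
j=9: r + 8k = 3162.656333… → ⌈·⌉ = 3163
j=10: r + 9k = 3515.323 → ⌈·⌉ = 3516
j=11: r + 10k = 3867.989666… → ⌈·⌉ = 3868
j=12: r + 11k = 4220.656333… → ⌈·⌉ = 4221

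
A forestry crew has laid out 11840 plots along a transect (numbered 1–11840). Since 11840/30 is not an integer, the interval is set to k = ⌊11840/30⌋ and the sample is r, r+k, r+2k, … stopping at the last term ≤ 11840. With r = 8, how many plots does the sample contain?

31

k = ⌊11840/30⌋ = 394
Achieved size = ⌊(11840 − 8)/394⌋ + 1 = ⌊11832/394⌋ + 1 = 30 + 1 = 31
(last selection: 8 + 30×394 = 11828 ≤ 11840; next would be 12222 > 11840)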